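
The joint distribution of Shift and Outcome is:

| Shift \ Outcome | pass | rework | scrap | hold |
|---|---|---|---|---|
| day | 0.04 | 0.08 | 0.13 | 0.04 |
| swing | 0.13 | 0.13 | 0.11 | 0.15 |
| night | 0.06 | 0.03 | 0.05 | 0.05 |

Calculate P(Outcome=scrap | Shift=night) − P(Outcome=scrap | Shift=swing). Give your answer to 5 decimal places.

0.05162

P(Shift=night) = 0.06 + 0.03 + 0.05 + 0.05 = 0.19; P(Outcome=scrap | Shift=night) = 0.05/0.19 = 0.263158.
P(Shift=swing) = 0.13 + 0.13 + 0.11 + 0.15 = 0.52; P(Outcome=scrap | Shift=swing) = 0.11/0.52 = 0.211538.
Difference = 0.05162.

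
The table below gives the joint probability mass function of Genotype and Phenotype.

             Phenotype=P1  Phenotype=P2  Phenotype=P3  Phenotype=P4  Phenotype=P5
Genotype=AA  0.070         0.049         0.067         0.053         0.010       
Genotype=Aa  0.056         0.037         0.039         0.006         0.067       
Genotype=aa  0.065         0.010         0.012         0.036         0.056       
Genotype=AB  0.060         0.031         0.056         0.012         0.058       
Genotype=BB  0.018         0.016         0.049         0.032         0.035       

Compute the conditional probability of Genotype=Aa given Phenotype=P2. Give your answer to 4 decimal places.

0.2587

P(Phenotype=P2) = 0.049 + 0.037 + 0.010 + 0.031 + 0.016 = 0.143.
P(Genotype=Aa | Phenotype=P2) = 0.037/0.143 = 0.2587.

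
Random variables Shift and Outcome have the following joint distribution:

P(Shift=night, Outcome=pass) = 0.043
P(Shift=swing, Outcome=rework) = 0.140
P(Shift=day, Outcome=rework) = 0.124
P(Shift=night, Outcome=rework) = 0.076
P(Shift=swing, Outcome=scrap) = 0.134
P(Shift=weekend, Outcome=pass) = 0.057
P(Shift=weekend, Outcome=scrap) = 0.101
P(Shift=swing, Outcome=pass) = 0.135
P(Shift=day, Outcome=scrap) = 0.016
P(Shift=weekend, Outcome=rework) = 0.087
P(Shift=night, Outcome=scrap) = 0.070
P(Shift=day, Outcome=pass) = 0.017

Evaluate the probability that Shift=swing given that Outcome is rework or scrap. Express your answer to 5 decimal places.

P(Outcome=rework) = 0.124 + 0.140 + 0.076 + 0.087 = 0.427.
P(Outcome=scrap) = 0.016 + 0.134 + 0.070 + 0.101 = 0.321.
P(Outcome ∈ {rework, scrap}) = 0.427 + 0.321 = 0.748; P(Shift=swing, Outcome ∈ {rework, scrap}) = 0.140 + 0.134 = 0.274.
P(Shift=swing | Outcome ∈ {rework, scrap}) = 0.274/0.748 = 0.36631.

0.36631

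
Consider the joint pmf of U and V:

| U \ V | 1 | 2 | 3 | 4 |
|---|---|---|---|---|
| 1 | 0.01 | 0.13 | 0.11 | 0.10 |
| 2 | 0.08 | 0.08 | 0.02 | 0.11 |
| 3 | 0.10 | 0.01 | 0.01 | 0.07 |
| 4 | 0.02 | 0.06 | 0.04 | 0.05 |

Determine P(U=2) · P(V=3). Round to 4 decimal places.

0.0522

P(U=2) = 0.08 + 0.08 + 0.02 + 0.11 = 0.29.
P(V=3) = 0.11 + 0.02 + 0.01 + 0.04 = 0.18.
Product: 0.29 × 0.18 = 0.0522.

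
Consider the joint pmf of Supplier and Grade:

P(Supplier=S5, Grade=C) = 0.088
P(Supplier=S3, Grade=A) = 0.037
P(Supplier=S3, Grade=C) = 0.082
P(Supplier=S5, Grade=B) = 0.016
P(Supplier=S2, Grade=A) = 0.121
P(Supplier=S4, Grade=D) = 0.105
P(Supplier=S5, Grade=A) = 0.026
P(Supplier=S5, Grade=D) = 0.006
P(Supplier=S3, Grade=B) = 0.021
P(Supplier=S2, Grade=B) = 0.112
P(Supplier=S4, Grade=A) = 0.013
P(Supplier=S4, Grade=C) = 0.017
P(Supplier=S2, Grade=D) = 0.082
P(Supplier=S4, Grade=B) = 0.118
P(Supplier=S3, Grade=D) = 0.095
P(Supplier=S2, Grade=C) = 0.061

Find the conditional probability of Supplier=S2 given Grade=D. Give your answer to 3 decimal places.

0.285

P(Grade=D) = 0.082 + 0.095 + 0.105 + 0.006 = 0.288.
P(Supplier=S2 | Grade=D) = 0.082/0.288 = 0.285.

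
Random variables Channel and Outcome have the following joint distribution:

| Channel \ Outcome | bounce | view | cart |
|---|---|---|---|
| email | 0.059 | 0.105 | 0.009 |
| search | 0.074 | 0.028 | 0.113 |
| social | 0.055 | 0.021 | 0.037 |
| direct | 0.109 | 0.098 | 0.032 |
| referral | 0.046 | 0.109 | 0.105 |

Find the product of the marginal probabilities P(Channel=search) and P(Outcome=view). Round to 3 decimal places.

0.078

P(Channel=search) = 0.074 + 0.028 + 0.113 = 0.215.
P(Outcome=view) = 0.105 + 0.028 + 0.021 + 0.098 + 0.109 = 0.361.
Product: 0.215 × 0.361 = 0.078.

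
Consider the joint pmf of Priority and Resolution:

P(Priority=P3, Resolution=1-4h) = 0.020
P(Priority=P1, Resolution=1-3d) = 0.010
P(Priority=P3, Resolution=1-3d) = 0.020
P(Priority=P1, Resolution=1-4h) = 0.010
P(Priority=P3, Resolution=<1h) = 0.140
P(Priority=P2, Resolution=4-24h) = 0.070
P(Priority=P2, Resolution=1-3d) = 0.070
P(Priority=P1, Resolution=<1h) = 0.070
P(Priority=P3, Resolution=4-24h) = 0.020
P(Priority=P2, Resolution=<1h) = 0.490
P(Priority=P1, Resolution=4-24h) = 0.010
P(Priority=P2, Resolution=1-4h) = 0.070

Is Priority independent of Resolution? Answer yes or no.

Every cell satisfies P(Priority,Resolution) = P(Priority)·P(Resolution). For instance P(Priority=P2) = 0.700, P(Resolution=1-3d) = 0.100, and 0.700×0.100 = 0.070 matches the joint entry. So Priority and Resolution are independent.

yes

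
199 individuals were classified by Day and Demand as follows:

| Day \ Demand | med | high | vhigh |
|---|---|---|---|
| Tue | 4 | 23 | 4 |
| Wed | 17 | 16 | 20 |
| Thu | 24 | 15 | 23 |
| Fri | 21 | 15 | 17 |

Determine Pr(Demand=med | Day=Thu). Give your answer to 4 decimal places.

Total with Day=Thu: 24 + 15 + 23 = 62.
P(Demand=med | Day=Thu) = 24/62 = 0.3871.

0.3871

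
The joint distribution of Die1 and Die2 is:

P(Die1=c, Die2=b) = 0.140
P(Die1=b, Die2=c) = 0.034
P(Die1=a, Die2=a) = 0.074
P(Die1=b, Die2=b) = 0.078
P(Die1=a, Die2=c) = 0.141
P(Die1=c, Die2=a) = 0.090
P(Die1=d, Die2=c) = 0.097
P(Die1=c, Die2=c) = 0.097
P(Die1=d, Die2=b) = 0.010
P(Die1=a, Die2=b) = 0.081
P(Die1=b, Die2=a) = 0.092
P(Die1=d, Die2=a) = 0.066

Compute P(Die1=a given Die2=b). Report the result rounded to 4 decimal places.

P(Die2=b) = 0.081 + 0.078 + 0.140 + 0.010 = 0.309.
P(Die1=a | Die2=b) = 0.081/0.309 = 0.2621.

0.2621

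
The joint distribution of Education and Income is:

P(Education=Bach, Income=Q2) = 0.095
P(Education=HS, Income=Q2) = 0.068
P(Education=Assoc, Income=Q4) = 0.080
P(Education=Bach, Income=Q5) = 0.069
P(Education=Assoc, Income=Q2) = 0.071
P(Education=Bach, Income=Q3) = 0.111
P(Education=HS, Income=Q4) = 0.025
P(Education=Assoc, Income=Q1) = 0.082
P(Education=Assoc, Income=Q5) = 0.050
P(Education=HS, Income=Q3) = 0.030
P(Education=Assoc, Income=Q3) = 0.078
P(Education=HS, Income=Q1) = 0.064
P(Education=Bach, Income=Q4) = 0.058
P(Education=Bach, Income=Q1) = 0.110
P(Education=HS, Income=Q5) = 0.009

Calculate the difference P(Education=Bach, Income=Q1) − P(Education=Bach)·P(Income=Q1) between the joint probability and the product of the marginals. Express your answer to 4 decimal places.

-0.0034

P(Education=Bach) = 0.110 + 0.095 + 0.111 + 0.058 + 0.069 = 0.443.
P(Income=Q1) = 0.064 + 0.082 + 0.110 = 0.256.
P(Education=Bach, Income=Q1) − P(Education=Bach)P(Income=Q1) = 0.110 − 0.443×0.256 = -0.0034.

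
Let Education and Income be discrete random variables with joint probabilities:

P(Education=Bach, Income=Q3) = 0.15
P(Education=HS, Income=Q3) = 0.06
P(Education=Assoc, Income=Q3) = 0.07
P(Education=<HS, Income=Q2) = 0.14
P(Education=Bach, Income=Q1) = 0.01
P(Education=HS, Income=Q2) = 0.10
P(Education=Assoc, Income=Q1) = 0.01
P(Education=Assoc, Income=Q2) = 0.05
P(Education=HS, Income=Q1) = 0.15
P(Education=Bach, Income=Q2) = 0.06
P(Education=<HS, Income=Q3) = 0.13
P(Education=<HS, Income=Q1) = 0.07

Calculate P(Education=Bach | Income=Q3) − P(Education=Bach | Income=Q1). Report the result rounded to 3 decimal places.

0.324

P(Income=Q3) = 0.13 + 0.06 + 0.07 + 0.15 = 0.41; P(Education=Bach | Income=Q3) = 0.15/0.41 = 0.3659.
P(Income=Q1) = 0.07 + 0.15 + 0.01 + 0.01 = 0.24; P(Education=Bach | Income=Q1) = 0.01/0.24 = 0.0417.
Difference = 0.324.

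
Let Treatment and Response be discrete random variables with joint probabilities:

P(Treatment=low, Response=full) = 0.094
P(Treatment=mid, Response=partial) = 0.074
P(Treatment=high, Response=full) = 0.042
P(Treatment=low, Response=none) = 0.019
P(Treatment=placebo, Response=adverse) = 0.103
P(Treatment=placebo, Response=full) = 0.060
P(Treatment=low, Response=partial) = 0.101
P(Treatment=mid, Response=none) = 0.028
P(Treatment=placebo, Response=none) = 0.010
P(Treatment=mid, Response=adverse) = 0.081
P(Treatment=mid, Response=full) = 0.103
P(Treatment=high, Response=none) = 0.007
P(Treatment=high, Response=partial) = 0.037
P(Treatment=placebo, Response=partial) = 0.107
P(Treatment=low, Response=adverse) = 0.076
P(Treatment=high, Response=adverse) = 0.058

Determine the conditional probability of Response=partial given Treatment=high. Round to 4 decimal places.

P(Treatment=high) = 0.007 + 0.037 + 0.042 + 0.058 = 0.144.
P(Response=partial | Treatment=high) = 0.037/0.144 = 0.2569.

0.2569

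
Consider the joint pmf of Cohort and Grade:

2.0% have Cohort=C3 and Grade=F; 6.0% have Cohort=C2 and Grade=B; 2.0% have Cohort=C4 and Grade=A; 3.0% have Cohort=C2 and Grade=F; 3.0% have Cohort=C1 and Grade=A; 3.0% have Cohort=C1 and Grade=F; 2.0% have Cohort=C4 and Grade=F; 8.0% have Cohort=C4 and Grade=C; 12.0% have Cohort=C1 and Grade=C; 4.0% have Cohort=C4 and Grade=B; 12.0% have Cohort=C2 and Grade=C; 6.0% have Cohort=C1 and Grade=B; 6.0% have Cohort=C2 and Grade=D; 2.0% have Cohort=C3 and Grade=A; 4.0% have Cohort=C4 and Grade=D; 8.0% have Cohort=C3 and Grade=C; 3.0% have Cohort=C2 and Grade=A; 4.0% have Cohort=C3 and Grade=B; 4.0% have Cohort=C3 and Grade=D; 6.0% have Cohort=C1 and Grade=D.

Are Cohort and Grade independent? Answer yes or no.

Every cell satisfies P(Cohort,Grade) = P(Cohort)·P(Grade). For instance P(Cohort=C2) = 0.300, P(Grade=F) = 0.100, and 0.300×0.100 = 0.030 matches the joint entry. So Cohort and Grade are independent.

yes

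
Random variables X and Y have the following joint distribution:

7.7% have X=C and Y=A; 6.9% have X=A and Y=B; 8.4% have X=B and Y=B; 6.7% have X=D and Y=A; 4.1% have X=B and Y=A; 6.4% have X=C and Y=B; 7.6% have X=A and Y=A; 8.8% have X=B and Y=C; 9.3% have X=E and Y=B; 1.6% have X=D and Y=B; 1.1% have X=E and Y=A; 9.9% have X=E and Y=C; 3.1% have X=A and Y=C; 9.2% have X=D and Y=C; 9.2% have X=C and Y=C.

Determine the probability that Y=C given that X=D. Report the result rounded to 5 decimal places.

0.52571

P(X=D) = 0.067 + 0.016 + 0.092 = 0.175.
P(Y=C | X=D) = 0.092/0.175 = 0.52571.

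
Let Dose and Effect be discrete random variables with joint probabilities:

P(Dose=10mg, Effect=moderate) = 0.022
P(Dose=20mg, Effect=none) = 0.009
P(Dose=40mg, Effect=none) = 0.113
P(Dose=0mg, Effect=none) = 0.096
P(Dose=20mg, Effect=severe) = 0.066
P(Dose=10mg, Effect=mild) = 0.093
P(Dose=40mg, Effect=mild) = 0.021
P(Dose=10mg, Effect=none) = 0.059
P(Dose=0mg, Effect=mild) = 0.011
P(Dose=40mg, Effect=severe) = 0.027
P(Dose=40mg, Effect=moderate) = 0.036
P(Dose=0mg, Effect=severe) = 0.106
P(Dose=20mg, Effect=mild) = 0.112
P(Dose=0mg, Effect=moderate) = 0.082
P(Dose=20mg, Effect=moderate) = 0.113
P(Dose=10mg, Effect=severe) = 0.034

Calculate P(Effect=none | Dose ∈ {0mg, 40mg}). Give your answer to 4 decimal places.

0.4248

P(Dose=0mg) = 0.096 + 0.011 + 0.082 + 0.106 = 0.295.
P(Dose=40mg) = 0.113 + 0.021 + 0.036 + 0.027 = 0.197.
P(Dose ∈ {0mg, 40mg}) = 0.295 + 0.197 = 0.492; P(Effect=none, Dose ∈ {0mg, 40mg}) = 0.096 + 0.113 = 0.209.
P(Effect=none | Dose ∈ {0mg, 40mg}) = 0.209/0.492 = 0.4248.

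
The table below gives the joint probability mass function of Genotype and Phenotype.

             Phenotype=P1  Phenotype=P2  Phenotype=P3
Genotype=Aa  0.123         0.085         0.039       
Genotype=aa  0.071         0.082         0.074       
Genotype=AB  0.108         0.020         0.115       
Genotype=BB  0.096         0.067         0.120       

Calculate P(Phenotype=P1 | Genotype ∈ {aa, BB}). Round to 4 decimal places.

0.3275

P(Genotype=aa) = 0.071 + 0.082 + 0.074 = 0.227.
P(Genotype=BB) = 0.096 + 0.067 + 0.120 = 0.283.
P(Genotype ∈ {aa, BB}) = 0.227 + 0.283 = 0.510; P(Phenotype=P1, Genotype ∈ {aa, BB}) = 0.071 + 0.096 = 0.167.
P(Phenotype=P1 | Genotype ∈ {aa, BB}) = 0.167/0.510 = 0.3275.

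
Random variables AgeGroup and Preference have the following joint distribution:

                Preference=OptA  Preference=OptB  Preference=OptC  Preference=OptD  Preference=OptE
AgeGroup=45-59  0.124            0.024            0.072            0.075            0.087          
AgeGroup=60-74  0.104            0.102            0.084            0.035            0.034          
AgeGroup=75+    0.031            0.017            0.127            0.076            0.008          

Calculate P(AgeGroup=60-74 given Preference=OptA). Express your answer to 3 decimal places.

P(Preference=OptA) = 0.124 + 0.104 + 0.031 = 0.259.
P(AgeGroup=60-74 | Preference=OptA) = 0.104/0.259 = 0.402.

0.402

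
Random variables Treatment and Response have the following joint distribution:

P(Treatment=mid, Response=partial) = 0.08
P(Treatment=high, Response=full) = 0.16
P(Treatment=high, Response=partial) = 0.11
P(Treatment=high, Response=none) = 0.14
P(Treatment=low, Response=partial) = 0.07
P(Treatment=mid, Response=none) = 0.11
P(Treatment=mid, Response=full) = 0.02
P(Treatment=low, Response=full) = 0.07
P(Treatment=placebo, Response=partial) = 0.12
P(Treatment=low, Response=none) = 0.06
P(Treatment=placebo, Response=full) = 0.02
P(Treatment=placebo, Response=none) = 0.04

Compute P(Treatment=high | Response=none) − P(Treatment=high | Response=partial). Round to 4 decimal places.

P(Response=none) = 0.04 + 0.06 + 0.11 + 0.14 = 0.35; P(Treatment=high | Response=none) = 0.14/0.35 = 0.40000.
P(Response=partial) = 0.12 + 0.07 + 0.08 + 0.11 = 0.38; P(Treatment=high | Response=partial) = 0.11/0.38 = 0.28947.
Difference = 0.1105.

0.1105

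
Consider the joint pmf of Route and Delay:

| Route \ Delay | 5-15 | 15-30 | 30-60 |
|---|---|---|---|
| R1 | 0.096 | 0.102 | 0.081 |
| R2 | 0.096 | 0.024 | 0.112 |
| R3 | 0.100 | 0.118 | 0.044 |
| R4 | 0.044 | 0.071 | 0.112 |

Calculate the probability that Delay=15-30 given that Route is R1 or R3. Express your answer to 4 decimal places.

0.4067

P(Route=R1) = 0.096 + 0.102 + 0.081 = 0.279.
P(Route=R3) = 0.100 + 0.118 + 0.044 = 0.262.
P(Route ∈ {R1, R3}) = 0.279 + 0.262 = 0.541; P(Delay=15-30, Route ∈ {R1, R3}) = 0.102 + 0.118 = 0.220.
P(Delay=15-30 | Route ∈ {R1, R3}) = 0.220/0.541 = 0.4067.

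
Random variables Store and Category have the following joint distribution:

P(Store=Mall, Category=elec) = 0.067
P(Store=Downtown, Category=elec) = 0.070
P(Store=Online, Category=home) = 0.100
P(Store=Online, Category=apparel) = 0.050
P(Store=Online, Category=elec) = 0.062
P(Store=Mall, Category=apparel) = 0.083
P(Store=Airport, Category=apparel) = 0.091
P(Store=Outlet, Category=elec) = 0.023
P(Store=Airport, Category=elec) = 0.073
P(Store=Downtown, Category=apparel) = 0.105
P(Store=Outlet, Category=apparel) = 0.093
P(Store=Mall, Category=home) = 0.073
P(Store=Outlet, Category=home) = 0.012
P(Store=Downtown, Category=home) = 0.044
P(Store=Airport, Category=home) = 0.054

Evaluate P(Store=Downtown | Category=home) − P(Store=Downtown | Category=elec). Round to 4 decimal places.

P(Category=home) = 0.044 + 0.073 + 0.054 + 0.012 + 0.100 = 0.283; P(Store=Downtown | Category=home) = 0.044/0.283 = 0.15548.
P(Category=elec) = 0.070 + 0.067 + 0.073 + 0.023 + 0.062 = 0.295; P(Store=Downtown | Category=elec) = 0.070/0.295 = 0.23729.
Difference = -0.0818.

-0.0818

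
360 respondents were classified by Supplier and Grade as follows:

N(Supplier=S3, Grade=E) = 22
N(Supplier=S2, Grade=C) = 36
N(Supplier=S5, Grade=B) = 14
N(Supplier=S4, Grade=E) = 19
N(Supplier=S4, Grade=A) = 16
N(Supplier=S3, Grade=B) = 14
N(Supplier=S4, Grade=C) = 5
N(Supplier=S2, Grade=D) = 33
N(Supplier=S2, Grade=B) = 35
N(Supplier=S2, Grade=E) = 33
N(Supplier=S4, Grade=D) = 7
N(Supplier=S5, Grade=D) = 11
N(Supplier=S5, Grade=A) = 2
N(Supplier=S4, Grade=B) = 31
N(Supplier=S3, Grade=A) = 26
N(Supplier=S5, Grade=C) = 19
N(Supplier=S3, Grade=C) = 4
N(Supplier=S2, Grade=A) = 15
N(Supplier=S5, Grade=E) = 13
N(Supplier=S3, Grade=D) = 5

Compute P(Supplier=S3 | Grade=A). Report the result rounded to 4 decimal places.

Total with Grade=A: 15 + 26 + 16 + 2 = 59.
P(Supplier=S3 | Grade=A) = 26/59 = 0.4407.

0.4407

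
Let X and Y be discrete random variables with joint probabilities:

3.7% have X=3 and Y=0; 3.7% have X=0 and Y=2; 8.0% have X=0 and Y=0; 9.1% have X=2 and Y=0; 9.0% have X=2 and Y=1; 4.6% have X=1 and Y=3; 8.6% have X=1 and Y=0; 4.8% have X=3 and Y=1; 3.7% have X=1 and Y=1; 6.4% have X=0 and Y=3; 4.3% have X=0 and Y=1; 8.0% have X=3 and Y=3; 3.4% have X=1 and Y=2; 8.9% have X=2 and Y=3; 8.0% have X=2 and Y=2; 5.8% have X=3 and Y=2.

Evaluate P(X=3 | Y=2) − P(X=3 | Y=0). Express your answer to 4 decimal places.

0.1517

P(Y=2) = 0.037 + 0.034 + 0.080 + 0.058 = 0.209; P(X=3 | Y=2) = 0.058/0.209 = 0.27751.
P(Y=0) = 0.080 + 0.086 + 0.091 + 0.037 = 0.294; P(X=3 | Y=0) = 0.037/0.294 = 0.12585.
Difference = 0.1517.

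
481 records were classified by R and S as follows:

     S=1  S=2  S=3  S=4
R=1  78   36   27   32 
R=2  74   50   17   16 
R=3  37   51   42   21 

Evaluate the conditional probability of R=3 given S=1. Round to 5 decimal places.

0.19577

Total with S=1: 78 + 74 + 37 = 189.
P(R=3 | S=1) = 37/189 = 0.19577.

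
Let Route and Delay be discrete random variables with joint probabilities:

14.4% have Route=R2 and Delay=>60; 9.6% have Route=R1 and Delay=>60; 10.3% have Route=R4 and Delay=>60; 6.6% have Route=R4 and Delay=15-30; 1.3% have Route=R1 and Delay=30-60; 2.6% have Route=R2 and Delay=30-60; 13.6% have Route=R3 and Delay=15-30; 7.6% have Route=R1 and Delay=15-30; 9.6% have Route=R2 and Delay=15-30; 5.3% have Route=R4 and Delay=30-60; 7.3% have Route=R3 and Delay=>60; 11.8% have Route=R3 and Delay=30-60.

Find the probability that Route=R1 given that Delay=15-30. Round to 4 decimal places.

0.2032

P(Delay=15-30) = 0.076 + 0.096 + 0.136 + 0.066 = 0.374.
P(Route=R1 | Delay=15-30) = 0.076/0.374 = 0.2032.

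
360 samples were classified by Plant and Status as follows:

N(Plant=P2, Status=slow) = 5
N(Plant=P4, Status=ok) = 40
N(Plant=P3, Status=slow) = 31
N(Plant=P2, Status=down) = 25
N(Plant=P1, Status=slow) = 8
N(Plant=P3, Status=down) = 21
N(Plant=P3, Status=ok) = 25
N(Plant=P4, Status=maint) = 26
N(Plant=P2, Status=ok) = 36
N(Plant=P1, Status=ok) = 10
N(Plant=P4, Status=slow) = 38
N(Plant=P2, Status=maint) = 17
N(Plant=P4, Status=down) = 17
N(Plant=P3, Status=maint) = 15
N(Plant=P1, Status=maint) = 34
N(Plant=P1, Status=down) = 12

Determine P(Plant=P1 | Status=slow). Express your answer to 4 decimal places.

0.0976

Total with Status=slow: 8 + 5 + 31 + 38 = 82.
P(Plant=P1 | Status=slow) = 8/82 = 0.0976.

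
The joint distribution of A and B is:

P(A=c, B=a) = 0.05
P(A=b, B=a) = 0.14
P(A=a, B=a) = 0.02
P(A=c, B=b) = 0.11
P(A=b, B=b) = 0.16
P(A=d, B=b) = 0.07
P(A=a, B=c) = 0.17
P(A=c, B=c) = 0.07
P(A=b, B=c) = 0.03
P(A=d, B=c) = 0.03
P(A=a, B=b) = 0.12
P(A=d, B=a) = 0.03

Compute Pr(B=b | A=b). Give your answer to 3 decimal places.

0.485

P(A=b) = 0.14 + 0.16 + 0.03 = 0.33.
P(B=b | A=b) = 0.16/0.33 = 0.485.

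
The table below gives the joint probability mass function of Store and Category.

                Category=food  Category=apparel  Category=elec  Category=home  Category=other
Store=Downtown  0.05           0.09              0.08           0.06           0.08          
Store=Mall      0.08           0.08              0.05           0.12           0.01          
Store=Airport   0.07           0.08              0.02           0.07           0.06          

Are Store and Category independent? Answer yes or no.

P(Store=Mall) = 0.34 and P(Category=other) = 0.15, so their product is 0.0510, but P(Store=Mall, Category=other) = 0.01. Since these differ, Store and Category are not independent.

no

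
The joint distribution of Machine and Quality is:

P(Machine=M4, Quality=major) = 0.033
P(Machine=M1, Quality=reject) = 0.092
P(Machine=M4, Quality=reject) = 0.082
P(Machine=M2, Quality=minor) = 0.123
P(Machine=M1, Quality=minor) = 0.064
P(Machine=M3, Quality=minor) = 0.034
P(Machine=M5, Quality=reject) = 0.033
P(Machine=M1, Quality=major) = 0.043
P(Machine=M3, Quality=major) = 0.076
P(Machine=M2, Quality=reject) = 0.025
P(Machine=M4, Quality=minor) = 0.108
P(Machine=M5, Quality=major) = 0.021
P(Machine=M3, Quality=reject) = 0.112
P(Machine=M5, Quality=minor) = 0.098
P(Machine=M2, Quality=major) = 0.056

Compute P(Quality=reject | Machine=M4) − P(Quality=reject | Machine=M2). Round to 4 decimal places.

P(Machine=M4) = 0.108 + 0.033 + 0.082 = 0.223; P(Quality=reject | Machine=M4) = 0.082/0.223 = 0.36771.
P(Machine=M2) = 0.123 + 0.056 + 0.025 = 0.204; P(Quality=reject | Machine=M2) = 0.025/0.204 = 0.12255.
Difference = 0.2452.

0.2452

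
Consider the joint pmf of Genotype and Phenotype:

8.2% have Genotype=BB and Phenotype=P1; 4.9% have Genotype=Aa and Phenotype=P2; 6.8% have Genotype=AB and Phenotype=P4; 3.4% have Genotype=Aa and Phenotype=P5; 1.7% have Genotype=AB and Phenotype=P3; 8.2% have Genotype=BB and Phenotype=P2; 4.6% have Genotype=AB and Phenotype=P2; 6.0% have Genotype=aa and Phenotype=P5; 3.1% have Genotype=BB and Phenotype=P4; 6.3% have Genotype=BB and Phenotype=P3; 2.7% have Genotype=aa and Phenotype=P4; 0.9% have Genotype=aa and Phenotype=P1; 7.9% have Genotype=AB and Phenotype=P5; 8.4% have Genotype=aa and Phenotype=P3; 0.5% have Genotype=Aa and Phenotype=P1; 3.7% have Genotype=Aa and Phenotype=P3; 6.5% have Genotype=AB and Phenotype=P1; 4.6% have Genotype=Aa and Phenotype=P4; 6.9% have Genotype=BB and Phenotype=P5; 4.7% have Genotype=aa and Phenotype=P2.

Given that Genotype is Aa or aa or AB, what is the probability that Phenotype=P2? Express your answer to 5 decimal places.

P(Genotype=Aa) = 0.005 + 0.049 + 0.037 + 0.046 + 0.034 = 0.171.
P(Genotype=aa) = 0.009 + 0.047 + 0.084 + 0.027 + 0.060 = 0.227.
P(Genotype=AB) = 0.065 + 0.046 + 0.017 + 0.068 + 0.079 = 0.275.
P(Genotype ∈ {Aa, aa, AB}) = 0.171 + 0.227 + 0.275 = 0.673; P(Phenotype=P2, Genotype ∈ {Aa, aa, AB}) = 0.049 + 0.047 + 0.046 = 0.142.
P(Phenotype=P2 | Genotype ∈ {Aa, aa, AB}) = 0.142/0.673 = 0.21100.

0.21100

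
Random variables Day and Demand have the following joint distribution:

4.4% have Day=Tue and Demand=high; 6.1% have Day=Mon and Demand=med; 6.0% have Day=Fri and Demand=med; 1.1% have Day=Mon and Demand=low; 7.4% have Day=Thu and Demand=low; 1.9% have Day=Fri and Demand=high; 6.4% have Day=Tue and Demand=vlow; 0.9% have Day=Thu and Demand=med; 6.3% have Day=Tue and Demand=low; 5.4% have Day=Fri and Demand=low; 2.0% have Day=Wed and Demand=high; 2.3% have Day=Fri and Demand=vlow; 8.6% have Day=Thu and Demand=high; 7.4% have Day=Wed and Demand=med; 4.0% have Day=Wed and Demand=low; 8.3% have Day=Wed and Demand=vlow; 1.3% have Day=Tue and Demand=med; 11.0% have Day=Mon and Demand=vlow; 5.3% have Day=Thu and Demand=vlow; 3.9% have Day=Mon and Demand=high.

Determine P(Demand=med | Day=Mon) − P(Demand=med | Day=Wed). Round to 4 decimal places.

P(Day=Mon) = 0.110 + 0.011 + 0.061 + 0.039 = 0.221; P(Demand=med | Day=Mon) = 0.061/0.221 = 0.27602.
P(Day=Wed) = 0.083 + 0.040 + 0.074 + 0.020 = 0.217; P(Demand=med | Day=Wed) = 0.074/0.217 = 0.34101.
Difference = -0.0650.

-0.0650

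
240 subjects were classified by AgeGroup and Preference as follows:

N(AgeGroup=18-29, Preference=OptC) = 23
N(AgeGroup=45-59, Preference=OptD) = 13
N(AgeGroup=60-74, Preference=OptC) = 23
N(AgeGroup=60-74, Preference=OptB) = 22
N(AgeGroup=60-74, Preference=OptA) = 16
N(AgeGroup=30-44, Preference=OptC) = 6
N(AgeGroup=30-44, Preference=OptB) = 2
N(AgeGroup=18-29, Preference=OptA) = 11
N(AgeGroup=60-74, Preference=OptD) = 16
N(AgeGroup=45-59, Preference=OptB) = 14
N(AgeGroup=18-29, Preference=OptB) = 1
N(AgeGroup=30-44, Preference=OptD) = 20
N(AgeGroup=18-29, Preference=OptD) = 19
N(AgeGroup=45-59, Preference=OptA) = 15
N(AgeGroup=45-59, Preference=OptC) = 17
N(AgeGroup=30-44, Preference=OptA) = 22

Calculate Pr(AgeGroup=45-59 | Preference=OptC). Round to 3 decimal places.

Total with Preference=OptC: 23 + 6 + 17 + 23 = 69.
P(AgeGroup=45-59 | Preference=OptC) = 17/69 = 0.246.

0.246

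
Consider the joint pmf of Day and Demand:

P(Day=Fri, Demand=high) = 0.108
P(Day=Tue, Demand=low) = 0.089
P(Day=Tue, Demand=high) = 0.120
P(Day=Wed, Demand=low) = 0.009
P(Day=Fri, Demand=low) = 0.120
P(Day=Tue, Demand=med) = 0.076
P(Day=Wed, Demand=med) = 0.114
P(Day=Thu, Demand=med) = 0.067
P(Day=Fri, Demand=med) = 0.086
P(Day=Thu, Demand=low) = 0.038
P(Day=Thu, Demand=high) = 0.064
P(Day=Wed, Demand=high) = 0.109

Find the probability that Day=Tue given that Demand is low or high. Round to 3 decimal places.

P(Demand=low) = 0.089 + 0.009 + 0.038 + 0.120 = 0.256.
P(Demand=high) = 0.120 + 0.109 + 0.064 + 0.108 = 0.401.
P(Demand ∈ {low, high}) = 0.256 + 0.401 = 0.657; P(Day=Tue, Demand ∈ {low, high}) = 0.089 + 0.120 = 0.209.
P(Day=Tue | Demand ∈ {low, high}) = 0.209/0.657 = 0.318.

0.318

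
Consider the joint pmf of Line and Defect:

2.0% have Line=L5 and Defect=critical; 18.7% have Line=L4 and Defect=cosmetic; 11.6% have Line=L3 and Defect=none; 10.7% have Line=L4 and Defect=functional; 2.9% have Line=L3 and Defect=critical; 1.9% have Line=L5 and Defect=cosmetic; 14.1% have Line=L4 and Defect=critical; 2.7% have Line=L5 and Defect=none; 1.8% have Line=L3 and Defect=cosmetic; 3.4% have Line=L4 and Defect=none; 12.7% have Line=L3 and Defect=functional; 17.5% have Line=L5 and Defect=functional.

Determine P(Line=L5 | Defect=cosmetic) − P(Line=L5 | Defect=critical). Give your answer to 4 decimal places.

P(Defect=cosmetic) = 0.018 + 0.187 + 0.019 = 0.224; P(Line=L5 | Defect=cosmetic) = 0.019/0.224 = 0.08482.
P(Defect=critical) = 0.029 + 0.141 + 0.020 = 0.190; P(Line=L5 | Defect=critical) = 0.020/0.190 = 0.10526.
Difference = -0.0204.

-0.0204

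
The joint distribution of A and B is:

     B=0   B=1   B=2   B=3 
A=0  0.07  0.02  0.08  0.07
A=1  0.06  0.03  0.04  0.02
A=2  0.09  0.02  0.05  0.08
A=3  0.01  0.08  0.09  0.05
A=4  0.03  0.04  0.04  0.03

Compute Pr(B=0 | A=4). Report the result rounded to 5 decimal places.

0.21429

P(A=4) = 0.03 + 0.04 + 0.04 + 0.03 = 0.14.
P(B=0 | A=4) = 0.03/0.14 = 0.21429.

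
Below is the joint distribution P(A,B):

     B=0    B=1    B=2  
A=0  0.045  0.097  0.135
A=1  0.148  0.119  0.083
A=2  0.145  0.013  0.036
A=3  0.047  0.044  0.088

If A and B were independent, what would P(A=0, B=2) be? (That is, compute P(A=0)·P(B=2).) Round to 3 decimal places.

0.095

P(A=0) = 0.045 + 0.097 + 0.135 = 0.277.
P(B=2) = 0.135 + 0.083 + 0.036 + 0.088 = 0.342.
Product: 0.277 × 0.342 = 0.095.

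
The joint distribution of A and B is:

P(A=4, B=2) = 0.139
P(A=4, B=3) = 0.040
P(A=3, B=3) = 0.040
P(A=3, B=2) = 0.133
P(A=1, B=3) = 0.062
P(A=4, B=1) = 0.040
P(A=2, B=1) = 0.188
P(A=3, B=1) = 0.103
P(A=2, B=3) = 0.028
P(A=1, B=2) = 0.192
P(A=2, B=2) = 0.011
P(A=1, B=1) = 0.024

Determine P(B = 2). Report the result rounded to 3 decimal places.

P(B=2) = 0.192 + 0.011 + 0.133 + 0.139 = 0.475.

0.475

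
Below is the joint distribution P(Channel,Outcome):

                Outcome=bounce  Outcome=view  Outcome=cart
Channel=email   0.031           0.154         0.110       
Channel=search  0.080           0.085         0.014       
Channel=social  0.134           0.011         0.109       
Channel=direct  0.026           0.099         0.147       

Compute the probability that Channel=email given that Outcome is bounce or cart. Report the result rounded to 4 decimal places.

P(Outcome=bounce) = 0.031 + 0.080 + 0.134 + 0.026 = 0.271.
P(Outcome=cart) = 0.110 + 0.014 + 0.109 + 0.147 = 0.380.
P(Outcome ∈ {bounce, cart}) = 0.271 + 0.380 = 0.651; P(Channel=email, Outcome ∈ {bounce, cart}) = 0.031 + 0.110 = 0.141.
P(Channel=email | Outcome ∈ {bounce, cart}) = 0.141/0.651 = 0.2166.

0.2166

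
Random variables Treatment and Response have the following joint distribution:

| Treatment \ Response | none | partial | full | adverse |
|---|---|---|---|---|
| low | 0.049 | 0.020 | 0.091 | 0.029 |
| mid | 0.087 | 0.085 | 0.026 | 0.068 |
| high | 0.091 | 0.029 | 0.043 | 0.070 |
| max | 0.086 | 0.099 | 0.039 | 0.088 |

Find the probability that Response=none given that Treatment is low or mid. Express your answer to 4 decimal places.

P(Treatment=low) = 0.049 + 0.020 + 0.091 + 0.029 = 0.189.
P(Treatment=mid) = 0.087 + 0.085 + 0.026 + 0.068 = 0.266.
P(Treatment ∈ {low, mid}) = 0.189 + 0.266 = 0.455; P(Response=none, Treatment ∈ {low, mid}) = 0.049 + 0.087 = 0.136.
P(Response=none | Treatment ∈ {low, mid}) = 0.136/0.455 = 0.2989.

0.2989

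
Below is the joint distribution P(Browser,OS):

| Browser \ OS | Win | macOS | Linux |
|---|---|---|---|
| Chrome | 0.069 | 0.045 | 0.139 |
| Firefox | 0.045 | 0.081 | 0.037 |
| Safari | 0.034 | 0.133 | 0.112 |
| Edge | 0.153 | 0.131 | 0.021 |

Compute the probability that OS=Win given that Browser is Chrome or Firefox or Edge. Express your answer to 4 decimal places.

0.3703

P(Browser=Chrome) = 0.069 + 0.045 + 0.139 = 0.253.
P(Browser=Firefox) = 0.045 + 0.081 + 0.037 = 0.163.
P(Browser=Edge) = 0.153 + 0.131 + 0.021 = 0.305.
P(Browser ∈ {Chrome, Firefox, Edge}) = 0.253 + 0.163 + 0.305 = 0.721; P(OS=Win, Browser ∈ {Chrome, Firefox, Edge}) = 0.069 + 0.045 + 0.153 = 0.267.
P(OS=Win | Browser ∈ {Chrome, Firefox, Edge}) = 0.267/0.721 = 0.3703.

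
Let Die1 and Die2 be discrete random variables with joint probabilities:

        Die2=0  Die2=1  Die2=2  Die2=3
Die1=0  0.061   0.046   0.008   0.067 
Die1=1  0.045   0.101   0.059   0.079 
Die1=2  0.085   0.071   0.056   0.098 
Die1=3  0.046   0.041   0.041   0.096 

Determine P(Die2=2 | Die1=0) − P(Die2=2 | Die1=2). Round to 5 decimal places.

-0.13669

P(Die1=0) = 0.061 + 0.046 + 0.008 + 0.067 = 0.182; P(Die2=2 | Die1=0) = 0.008/0.182 = 0.043956.
P(Die1=2) = 0.085 + 0.071 + 0.056 + 0.098 = 0.310; P(Die2=2 | Die1=2) = 0.056/0.310 = 0.180645.
Difference = -0.13669.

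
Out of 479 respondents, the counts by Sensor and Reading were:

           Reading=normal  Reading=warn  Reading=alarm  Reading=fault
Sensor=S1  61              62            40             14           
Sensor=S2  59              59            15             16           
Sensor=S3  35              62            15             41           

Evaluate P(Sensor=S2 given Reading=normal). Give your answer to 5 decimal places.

Total with Reading=normal: 61 + 59 + 35 = 155.
P(Sensor=S2 | Reading=normal) = 59/155 = 0.38065.

0.38065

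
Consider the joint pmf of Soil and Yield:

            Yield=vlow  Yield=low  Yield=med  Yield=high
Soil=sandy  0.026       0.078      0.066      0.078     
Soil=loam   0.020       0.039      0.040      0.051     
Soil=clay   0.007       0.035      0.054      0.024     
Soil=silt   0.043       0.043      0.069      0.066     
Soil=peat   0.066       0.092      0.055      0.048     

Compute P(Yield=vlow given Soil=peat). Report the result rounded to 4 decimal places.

P(Soil=peat) = 0.066 + 0.092 + 0.055 + 0.048 = 0.261.
P(Yield=vlow | Soil=peat) = 0.066/0.261 = 0.2529.

0.2529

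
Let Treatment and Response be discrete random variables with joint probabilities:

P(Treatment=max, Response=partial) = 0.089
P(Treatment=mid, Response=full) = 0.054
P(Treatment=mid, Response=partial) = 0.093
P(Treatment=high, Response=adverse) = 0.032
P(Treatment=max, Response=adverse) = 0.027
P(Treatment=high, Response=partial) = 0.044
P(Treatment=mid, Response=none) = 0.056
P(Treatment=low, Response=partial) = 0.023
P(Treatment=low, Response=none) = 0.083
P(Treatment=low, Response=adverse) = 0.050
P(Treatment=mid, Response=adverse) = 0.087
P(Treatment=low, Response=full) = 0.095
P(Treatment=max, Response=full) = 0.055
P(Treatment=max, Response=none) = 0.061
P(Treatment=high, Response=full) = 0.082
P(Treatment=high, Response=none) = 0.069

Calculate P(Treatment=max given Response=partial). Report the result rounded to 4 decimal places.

0.3574

P(Response=partial) = 0.023 + 0.093 + 0.044 + 0.089 = 0.249.
P(Treatment=max | Response=partial) = 0.089/0.249 = 0.3574.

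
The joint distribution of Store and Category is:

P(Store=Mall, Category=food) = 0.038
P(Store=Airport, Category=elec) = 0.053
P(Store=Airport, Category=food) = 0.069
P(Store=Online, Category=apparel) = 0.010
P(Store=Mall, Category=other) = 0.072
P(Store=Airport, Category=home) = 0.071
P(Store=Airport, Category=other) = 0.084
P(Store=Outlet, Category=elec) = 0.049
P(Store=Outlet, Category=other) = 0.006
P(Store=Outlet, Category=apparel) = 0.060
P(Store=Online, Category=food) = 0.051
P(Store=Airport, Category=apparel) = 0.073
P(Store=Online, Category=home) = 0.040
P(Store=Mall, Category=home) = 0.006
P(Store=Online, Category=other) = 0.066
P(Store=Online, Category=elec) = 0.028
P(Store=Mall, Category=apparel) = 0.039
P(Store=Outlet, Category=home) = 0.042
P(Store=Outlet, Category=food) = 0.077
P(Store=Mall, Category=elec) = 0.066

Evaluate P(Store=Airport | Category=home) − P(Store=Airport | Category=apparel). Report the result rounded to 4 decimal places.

P(Category=home) = 0.006 + 0.071 + 0.042 + 0.040 = 0.159; P(Store=Airport | Category=home) = 0.071/0.159 = 0.44654.
P(Category=apparel) = 0.039 + 0.073 + 0.060 + 0.010 = 0.182; P(Store=Airport | Category=apparel) = 0.073/0.182 = 0.40110.
Difference = 0.0454.

0.0454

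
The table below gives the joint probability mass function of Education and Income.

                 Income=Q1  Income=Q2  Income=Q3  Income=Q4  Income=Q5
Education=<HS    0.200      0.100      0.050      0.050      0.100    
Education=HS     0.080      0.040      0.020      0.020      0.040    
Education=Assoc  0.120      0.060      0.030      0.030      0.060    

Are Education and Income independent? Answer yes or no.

Every cell satisfies P(Education,Income) = P(Education)·P(Income). For instance P(Education=HS) = 0.200, P(Income=Q2) = 0.200, and 0.200×0.200 = 0.040 matches the joint entry. So Education and Income are independent.

yes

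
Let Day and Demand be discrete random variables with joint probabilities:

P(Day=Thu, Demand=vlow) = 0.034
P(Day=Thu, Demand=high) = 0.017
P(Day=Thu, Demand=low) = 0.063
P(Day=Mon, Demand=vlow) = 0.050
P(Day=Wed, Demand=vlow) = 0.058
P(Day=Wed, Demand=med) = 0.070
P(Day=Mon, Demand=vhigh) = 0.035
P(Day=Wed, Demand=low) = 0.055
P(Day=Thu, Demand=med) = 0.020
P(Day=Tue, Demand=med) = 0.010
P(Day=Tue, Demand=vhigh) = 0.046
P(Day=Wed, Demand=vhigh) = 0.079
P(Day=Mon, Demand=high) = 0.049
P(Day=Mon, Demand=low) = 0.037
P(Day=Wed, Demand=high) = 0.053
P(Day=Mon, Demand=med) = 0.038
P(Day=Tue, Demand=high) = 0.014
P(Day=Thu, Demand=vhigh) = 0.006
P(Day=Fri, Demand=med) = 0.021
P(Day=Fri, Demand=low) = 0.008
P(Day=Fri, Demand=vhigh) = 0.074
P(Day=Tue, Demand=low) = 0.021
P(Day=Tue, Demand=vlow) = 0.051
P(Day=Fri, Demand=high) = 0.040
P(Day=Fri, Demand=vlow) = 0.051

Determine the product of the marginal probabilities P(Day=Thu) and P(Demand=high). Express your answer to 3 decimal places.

P(Day=Thu) = 0.034 + 0.063 + 0.020 + 0.017 + 0.006 = 0.140.
P(Demand=high) = 0.049 + 0.014 + 0.053 + 0.017 + 0.040 = 0.173.
Product: 0.140 × 0.173 = 0.024.

0.024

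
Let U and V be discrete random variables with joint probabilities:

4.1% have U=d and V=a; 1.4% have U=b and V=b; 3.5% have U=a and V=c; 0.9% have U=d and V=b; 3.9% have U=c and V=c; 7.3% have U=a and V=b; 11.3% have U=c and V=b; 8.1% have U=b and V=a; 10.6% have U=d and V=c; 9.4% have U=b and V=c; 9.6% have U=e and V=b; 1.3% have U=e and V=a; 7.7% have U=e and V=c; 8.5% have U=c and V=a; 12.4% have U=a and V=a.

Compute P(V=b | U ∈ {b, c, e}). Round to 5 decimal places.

P(U=b) = 0.081 + 0.014 + 0.094 = 0.189.
P(U=c) = 0.085 + 0.113 + 0.039 = 0.237.
P(U=e) = 0.013 + 0.096 + 0.077 = 0.186.
P(U ∈ {b, c, e}) = 0.189 + 0.237 + 0.186 = 0.612; P(V=b, U ∈ {b, c, e}) = 0.014 + 0.113 + 0.096 = 0.223.
P(V=b | U ∈ {b, c, e}) = 0.223/0.612 = 0.36438.

0.36438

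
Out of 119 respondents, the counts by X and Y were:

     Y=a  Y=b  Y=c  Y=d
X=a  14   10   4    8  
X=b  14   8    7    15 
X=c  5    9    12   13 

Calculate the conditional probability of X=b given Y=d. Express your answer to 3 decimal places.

Total with Y=d: 8 + 15 + 13 = 36.
P(X=b | Y=d) = 15/36 = 0.417.

0.417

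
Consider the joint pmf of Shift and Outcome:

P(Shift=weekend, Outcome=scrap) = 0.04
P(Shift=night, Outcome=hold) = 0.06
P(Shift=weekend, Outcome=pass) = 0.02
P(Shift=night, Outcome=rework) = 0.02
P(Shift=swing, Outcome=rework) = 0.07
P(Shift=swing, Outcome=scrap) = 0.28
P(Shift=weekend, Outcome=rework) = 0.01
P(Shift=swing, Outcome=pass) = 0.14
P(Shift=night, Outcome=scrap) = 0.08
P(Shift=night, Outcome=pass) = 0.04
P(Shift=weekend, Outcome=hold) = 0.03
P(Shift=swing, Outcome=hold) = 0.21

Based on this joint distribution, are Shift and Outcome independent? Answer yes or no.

Every cell satisfies P(Shift,Outcome) = P(Shift)·P(Outcome). For instance P(Shift=night) = 0.20, P(Outcome=scrap) = 0.40, and 0.20×0.40 = 0.08 matches the joint entry. So Shift and Outcome are independent.

yes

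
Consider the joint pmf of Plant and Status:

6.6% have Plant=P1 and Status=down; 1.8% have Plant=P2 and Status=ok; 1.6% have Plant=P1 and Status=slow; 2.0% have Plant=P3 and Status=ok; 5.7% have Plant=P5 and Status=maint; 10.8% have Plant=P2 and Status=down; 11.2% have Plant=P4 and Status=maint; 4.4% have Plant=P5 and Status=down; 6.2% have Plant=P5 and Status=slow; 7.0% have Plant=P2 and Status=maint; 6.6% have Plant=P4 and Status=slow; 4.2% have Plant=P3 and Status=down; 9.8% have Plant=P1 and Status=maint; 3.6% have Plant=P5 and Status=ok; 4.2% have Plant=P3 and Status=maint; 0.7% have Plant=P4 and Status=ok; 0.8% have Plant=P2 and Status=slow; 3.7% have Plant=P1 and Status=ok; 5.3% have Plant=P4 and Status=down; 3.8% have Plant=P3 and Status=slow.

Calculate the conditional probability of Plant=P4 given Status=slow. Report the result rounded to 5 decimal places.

P(Status=slow) = 0.016 + 0.008 + 0.038 + 0.066 + 0.062 = 0.190.
P(Plant=P4 | Status=slow) = 0.066/0.190 = 0.34737.

0.34737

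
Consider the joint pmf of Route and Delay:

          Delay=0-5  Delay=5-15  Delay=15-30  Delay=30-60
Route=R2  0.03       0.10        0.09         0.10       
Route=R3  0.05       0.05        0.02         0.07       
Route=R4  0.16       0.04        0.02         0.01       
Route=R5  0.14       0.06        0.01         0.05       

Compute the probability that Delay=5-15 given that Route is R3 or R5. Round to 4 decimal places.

0.2444

P(Route=R3) = 0.05 + 0.05 + 0.02 + 0.07 = 0.19.
P(Route=R5) = 0.14 + 0.06 + 0.01 + 0.05 = 0.26.
P(Route ∈ {R3, R5}) = 0.19 + 0.26 = 0.45; P(Delay=5-15, Route ∈ {R3, R5}) = 0.05 + 0.06 = 0.11.
P(Delay=5-15 | Route ∈ {R3, R5}) = 0.11/0.45 = 0.2444.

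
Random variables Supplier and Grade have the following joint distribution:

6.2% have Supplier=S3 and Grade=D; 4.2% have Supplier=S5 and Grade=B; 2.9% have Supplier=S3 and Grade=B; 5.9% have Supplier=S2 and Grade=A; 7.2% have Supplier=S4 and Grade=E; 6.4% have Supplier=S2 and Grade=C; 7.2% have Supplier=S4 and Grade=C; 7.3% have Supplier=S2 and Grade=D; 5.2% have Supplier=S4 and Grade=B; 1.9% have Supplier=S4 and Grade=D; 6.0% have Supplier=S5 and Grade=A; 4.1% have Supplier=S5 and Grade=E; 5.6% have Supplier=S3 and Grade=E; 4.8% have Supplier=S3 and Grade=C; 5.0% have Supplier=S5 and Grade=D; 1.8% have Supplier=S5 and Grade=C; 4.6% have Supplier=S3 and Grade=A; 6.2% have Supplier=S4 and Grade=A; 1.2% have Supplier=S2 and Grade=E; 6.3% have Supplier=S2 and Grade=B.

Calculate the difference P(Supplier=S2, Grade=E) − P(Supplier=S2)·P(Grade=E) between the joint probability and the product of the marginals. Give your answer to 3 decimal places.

P(Supplier=S2) = 0.059 + 0.063 + 0.064 + 0.073 + 0.012 = 0.271.
P(Grade=E) = 0.012 + 0.056 + 0.072 + 0.041 = 0.181.
P(Supplier=S2, Grade=E) − P(Supplier=S2)P(Grade=E) = 0.012 − 0.271×0.181 = -0.037.

-0.037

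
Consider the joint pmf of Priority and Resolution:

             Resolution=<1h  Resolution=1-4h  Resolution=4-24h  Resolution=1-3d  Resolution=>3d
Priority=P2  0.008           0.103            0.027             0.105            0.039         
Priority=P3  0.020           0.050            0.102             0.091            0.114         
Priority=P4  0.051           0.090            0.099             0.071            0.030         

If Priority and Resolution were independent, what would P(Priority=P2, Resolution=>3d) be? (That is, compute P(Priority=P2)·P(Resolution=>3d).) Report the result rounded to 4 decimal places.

P(Priority=P2) = 0.008 + 0.103 + 0.027 + 0.105 + 0.039 = 0.282.
P(Resolution=>3d) = 0.039 + 0.114 + 0.030 = 0.183.
Product: 0.282 × 0.183 = 0.0516.

0.0516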